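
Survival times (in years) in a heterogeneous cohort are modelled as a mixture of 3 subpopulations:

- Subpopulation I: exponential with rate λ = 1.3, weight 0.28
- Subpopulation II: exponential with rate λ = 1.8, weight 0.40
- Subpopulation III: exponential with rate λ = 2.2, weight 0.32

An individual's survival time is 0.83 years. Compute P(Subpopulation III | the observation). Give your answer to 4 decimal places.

0.2844

Posterior ∝ prior × likelihood, so P(k | x) ∝ P(Z=k) f_k(x); normalise over all components.
Exponential densities:
  L_I = 0.441916
  L_II = 0.404051
  L_III = 0.354324
Multiply by the mixture weights:
  P(Z=I)·L_I = 0.28 × 0.441916 = 0.123736
  P(Z=II)·L_II = 0.40 × 0.404051 = 0.161621
  P(Z=III)·L_III = 0.32 × 0.354324 = 0.113384
Evidence: 0.123736 + 0.161621 + 0.113384 = 0.398741
So the posterior for Subpopulation III is 0.113384 / 0.398741 ≈ 0.2844.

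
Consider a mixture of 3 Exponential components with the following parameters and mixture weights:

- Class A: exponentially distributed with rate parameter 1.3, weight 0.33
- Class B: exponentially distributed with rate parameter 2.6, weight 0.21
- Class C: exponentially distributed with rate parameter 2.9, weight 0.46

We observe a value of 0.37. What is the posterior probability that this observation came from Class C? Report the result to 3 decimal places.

P(component k | x) = π_k·f_k(x) / marginal(x), where marginal(x) = Σ_j π_j·f_j(x).
Component likelihoods at x = 0.37:
  L_A = 1.3·e^(−1.3·0.37) = 1.3·e^(−0.4810) = 0.803614
  L_B = 2.6·e^(−2.6·0.37) = 2.6·e^(−0.9620) = 0.993532
  L_C = 2.9·e^(−2.9·0.37) = 2.9·e^(−1.0730) = 0.991745
Prior × likelihood for each component:
  π_A·L_A = 0.33 × 0.803614 = 0.265193
  π_B·L_B = 0.21 × 0.993532 = 0.208642
  π_C·L_C = 0.46 × 0.991745 = 0.456203
Evidence: 0.265193 + 0.208642 + 0.456203 = 0.930037
So the posterior for Class C is 0.456203 / 0.930037 ≈ 0.491.

0.491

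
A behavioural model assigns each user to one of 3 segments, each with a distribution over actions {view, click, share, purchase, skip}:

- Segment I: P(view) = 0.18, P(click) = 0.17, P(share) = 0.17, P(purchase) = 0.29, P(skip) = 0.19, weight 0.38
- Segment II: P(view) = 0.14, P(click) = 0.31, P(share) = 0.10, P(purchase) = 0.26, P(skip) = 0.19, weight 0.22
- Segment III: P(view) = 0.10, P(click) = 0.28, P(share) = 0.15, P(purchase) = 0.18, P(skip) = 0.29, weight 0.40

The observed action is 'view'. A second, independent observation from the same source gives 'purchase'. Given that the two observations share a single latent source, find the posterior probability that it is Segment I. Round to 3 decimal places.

P(component k | x) = π_k·f_k(x) / marginal(x), where marginal(x) = Σ_j π_j·f_j(x).
Since both observations come from the same component, the likelihood for component k is f_k(x₁)·f_k(x₂).
  L_I = [0.18] × [0.29] = 0.0522
  L_II = [0.14] × [0.26] = 0.0364
  L_III = [0.1] × [0.18] = 0.018
Multiply by the mixture weights:
  π_I·L_I = 0.38 × 0.0522 = 0.019836
  π_II·L_II = 0.22 × 0.0364 = 0.008008
  π_III·L_III = 0.40 × 0.018 = 0.0072
Evidence: 0.019836 + 0.008008 + 0.0072 = 0.035044
P(Segment I | x₁, x₂) = 0.019836 / 0.035044 ≈ 0.566

0.566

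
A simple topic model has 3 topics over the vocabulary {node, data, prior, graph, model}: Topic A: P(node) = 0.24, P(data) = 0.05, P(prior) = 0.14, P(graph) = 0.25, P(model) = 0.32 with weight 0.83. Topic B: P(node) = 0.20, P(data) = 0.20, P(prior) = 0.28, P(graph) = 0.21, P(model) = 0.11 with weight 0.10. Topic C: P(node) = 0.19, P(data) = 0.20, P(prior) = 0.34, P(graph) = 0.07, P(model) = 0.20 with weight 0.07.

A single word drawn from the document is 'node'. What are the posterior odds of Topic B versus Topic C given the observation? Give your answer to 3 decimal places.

1.504

The posterior odds equal the prior odds times the likelihood ratio: (π_i/π_j)·(f_i(x)/f_j(x)).
Component likelihoods at x = 'node':
  L_A = P(node | comp) = 0.24
  L_B = P(node | comp) = 0.20
  L_C = P(node | comp) = 0.19
0.02 / 0.0133 ≈ 1.504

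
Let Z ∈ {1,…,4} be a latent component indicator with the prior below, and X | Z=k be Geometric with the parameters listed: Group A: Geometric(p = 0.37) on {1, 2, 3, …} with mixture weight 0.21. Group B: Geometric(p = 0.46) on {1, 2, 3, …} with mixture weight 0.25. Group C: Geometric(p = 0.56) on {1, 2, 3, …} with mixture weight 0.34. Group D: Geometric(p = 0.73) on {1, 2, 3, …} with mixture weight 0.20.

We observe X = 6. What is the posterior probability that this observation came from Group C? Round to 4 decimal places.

Posterior ∝ prior × likelihood, so P(k | x) ∝ π_k f_k(x); normalise over all components.
Evaluate each component's likelihood at the observed value:
  p_A = 0.0367202
  p_B = 0.0211216
  p_C = 0.00923531
  p_D = 0.00104747
Prior × likelihood for each component:
  π_A·p_A = 0.21 × 0.0367202 = 0.00771123
  π_B·p_B = 0.25 × 0.0211216 = 0.0052804
  π_C·p_C = 0.34 × 0.00923531 = 0.00314
  π_D·p_D = 0.20 × 0.00104747 = 0.000209494
Marginal: 0.00771123 + 0.0052804 + 0.00314 + 0.000209494 = 0.0163411
P(Group C | data) ≈ 0.1922

0.1922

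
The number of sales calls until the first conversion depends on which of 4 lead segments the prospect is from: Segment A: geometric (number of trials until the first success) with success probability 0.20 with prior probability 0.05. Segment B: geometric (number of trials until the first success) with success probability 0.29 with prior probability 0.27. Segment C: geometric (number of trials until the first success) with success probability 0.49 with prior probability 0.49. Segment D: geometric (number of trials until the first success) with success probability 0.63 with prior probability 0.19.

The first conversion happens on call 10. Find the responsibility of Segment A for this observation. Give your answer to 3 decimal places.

By Bayes' theorem, P(k | x) = π_k f_k(x) / Σ_j π_j f_j(x).
Component likelihoods at x = 10:
  f_A = 0.0268435
  f_B = 0.0132961
  f_C = 0.00114374
  f_D = 8.18759e-05
Weight by the priors:
  π_A·f_A = 0.05 × 0.0268435 = 0.00134218
  π_B·f_B = 0.27 × 0.0132961 = 0.00358994
  π_C·f_C = 0.49 × 0.00114374 = 0.000560433
  π_D·f_D = 0.19 × 8.18759e-05 = 1.55564e-05
Denominator: 0.00134218 + 0.00358994 + 0.000560433 + 1.55564e-05 = 0.0055081
P(Segment A | the observation) ≈ 0.244

0.244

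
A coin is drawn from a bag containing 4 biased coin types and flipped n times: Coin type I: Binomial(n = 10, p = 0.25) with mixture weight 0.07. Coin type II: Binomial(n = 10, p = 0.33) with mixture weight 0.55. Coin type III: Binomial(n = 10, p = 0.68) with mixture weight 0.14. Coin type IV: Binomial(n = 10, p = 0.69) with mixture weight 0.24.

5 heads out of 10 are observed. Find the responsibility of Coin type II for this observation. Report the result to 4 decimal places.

Posterior ∝ prior × likelihood, so P(k | x) ∝ P(Z=k) f_k(x); normalise over all components.
Binomial probabilities:
  p_I = C(10,5)·0.25^5·0.75^5 = 252·0.000976562·0.237305 = 0.0583992
  p_II = C(10,5)·0.33^5·0.67^5 = 252·0.00391354·0.135013 = 0.133151
  p_III = C(10,5)·0.68^5·0.32^5 = 252·0.145393·0.00335544 = 0.122941
  p_IV = C(10,5)·0.69^5·0.31^5 = 252·0.156403·0.00286292 = 0.112838
Unnormalised posteriors:
  P(Z=I)·p_I = 0.07 × 0.0583992 = 0.00408794
  P(Z=II)·p_II = 0.55 × 0.133151 = 0.073233
  P(Z=III)·p_III = 0.14 × 0.122941 = 0.0172117
  P(Z=IV)·p_IV = 0.24 × 0.112838 = 0.0270811
Normaliser: 0.00408794 + 0.073233 + 0.0172117 + 0.0270811 = 0.121614
P(Coin type II | the observation) ≈ 0.6022

0.6022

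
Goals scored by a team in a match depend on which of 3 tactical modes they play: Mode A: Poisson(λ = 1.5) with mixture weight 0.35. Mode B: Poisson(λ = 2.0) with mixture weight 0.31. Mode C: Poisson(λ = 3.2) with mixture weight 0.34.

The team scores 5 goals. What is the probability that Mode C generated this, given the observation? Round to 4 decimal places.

0.7061

By Bayes' theorem, P(k | x) = π_k f_k(x) / Σ_j π_j f_j(x).
Poisson probabilities:
  p_A = e^(−1.5)·1.5^5/5! = 0.01412
  p_B = e^(−2.0)·2.0^5/5! = 0.0360894
  p_C = e^(−3.2)·3.2^5/5! = 0.113979
Unnormalised posteriors:
  π_A·p_A = 0.35 × 0.01412 = 0.00494198
  π_B·p_B = 0.31 × 0.0360894 = 0.0111877
  π_C·p_C = 0.34 × 0.113979 = 0.038753
Evidence: 0.00494198 + 0.0111877 + 0.038753 = 0.0548827
Responsibility of Mode C: 0.038753 / 0.0548827 ≈ 0.7061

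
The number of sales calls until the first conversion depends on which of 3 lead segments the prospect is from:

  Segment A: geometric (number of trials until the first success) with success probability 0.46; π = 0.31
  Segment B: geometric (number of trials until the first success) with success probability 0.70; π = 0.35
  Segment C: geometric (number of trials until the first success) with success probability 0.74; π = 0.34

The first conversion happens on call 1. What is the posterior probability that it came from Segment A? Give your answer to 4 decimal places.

0.2231

By Bayes' theorem, P(k | x) = w_k f_k(x) / Σ_j w_j f_j(x).
Geometric probabilities:
  f_A = 0.46
  f_B = 0.7
  f_C = 0.74
Unnormalised posteriors:
  w_A·f_A = 0.31 × 0.46 = 0.1426
  w_B·f_B = 0.35 × 0.7 = 0.245
  w_C·f_C = 0.34 × 0.74 = 0.2516
Denominator: 0.1426 + 0.245 + 0.2516 = 0.6392
Responsibility of Segment A: 0.1426 / 0.6392 ≈ 0.2231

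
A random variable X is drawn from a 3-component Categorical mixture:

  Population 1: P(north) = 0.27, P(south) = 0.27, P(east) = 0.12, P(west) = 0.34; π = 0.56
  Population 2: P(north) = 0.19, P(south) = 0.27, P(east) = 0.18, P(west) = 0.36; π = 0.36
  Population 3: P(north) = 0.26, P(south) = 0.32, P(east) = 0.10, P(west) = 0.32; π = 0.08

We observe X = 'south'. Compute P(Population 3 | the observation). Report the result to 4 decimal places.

P(component k | x) = w_k·f_k(x) / marginal(x), where marginal(x) = Σ_j w_j·f_j(x).
Component likelihoods at x = 'south':
  L_1 = 0.27
  L_2 = 0.27
  L_3 = 0.32
Weight by the priors:
  w_1·L_1 = 0.56 × 0.27 = 0.1512
  w_2·L_2 = 0.36 × 0.27 = 0.0972
  w_3·L_3 = 0.08 × 0.32 = 0.0256
Sum: 0.1512 + 0.0972 + 0.0256 = 0.274
Responsibility of Population 3: 0.0256 / 0.274 ≈ 0.0934

0.0934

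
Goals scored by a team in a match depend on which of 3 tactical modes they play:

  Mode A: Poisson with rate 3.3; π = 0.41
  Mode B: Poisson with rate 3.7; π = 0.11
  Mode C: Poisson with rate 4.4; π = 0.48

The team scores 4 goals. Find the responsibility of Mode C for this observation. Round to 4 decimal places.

0.4896

The responsibility of component k is π_k f_k(x) divided by Σ_j π_j f_j(x).
Component likelihoods at x = 4 goals:
  f_A = e^(−3.3)·3.3^4/4! = 0.182252
  f_B = e^(−3.7)·3.7^4/4! = 0.193066
  f_C = e^(−4.4)·4.4^4/4! = 0.191736
Multiply by the mixture weights:
  π_A·f_A = 0.41 × 0.182252 = 0.0747234
  π_B·f_B = 0.11 × 0.193066 = 0.0212373
  π_C·f_C = 0.48 × 0.191736 = 0.0920333
Normaliser: 0.0747234 + 0.0212373 + 0.0920333 = 0.187994
Responsibility of Mode C: 0.0920333 / 0.187994 ≈ 0.4896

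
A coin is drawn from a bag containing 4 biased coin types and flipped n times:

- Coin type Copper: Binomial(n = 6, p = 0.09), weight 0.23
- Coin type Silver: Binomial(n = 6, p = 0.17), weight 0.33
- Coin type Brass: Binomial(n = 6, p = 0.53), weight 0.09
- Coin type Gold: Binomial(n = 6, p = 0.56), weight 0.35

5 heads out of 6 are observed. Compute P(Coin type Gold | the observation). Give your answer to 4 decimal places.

P(component k | x) = w_k·f_k(x) / marginal(x), where marginal(x) = Σ_j w_j·f_j(x).
Component likelihoods at x = 5 heads out of 6:
  p_Copper = C(6,5)·0.09^5·0.91^1 = 6·5.9049e-06·0.91 = 3.22408e-05
  p_Silver = C(6,5)·0.17^5·0.83^1 = 6·0.000141986·0.83 = 0.000707089
  p_Brass = C(6,5)·0.53^5·0.47^1 = 6·0.0418195·0.47 = 0.117931
  p_Gold = C(6,5)·0.56^5·0.44^1 = 6·0.0550732·0.44 = 0.145393
Weight by the priors:
  w_Copper·p_Copper = 0.23 × 3.22408e-05 = 7.41537e-06
  w_Silver·p_Silver = 0.33 × 0.000707089 = 0.000233339
  w_Brass·p_Brass = 0.09 × 0.117931 = 0.0106138
  w_Gold·p_Gold = 0.35 × 0.145393 = 0.0508876
Evidence: 7.41537e-06 + 0.000233339 + 0.0106138 + 0.0508876 = 0.0617422
P(Coin type Gold | x) ≈ 0.8242

0.8242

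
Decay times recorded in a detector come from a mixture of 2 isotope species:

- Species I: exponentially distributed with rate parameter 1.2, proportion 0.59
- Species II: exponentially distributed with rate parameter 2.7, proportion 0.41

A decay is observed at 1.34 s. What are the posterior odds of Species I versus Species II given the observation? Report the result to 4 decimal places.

4.7733

Posterior odds = (w_i f_i(x)) / (w_j f_j(x)); the normalising sum cancels.
Exponential densities:
  L_I = 0.240345
  L_II = 0.072458
Posterior odds = (w_I·L_I) / (w_II·L_II) = (0.59·0.240345) / (0.41·0.072458) = 0.141804 / 0.0297078 ≈ 4.7733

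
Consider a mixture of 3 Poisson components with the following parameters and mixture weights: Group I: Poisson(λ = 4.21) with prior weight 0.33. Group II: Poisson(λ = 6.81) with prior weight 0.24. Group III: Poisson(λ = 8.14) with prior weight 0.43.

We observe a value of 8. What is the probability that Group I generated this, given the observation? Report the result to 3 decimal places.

0.117

Posterior ∝ prior × likelihood, so P(k | x) ∝ π_k f_k(x); normalise over all components.
Component likelihoods at x = 8:
  L_I = 0.0363376
  L_II = 0.126506
  L_III = 0.139418
Weight by the priors:
  π_I·L_I = 0.33 × 0.0363376 = 0.0119914
  π_II·L_II = 0.24 × 0.126506 = 0.0303614
  π_III·L_III = 0.43 × 0.139418 = 0.0599496
Normaliser: 0.0119914 + 0.0303614 + 0.0599496 = 0.102302
So the posterior for Group I is 0.0119914 / 0.102302 ≈ 0.117.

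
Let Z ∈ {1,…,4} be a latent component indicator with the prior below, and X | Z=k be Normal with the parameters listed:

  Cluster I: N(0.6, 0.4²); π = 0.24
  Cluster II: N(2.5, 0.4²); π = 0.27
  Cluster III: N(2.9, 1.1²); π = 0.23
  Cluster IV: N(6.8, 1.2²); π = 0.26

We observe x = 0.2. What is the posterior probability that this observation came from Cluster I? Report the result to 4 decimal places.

Apply Bayes' rule: the posterior for each component is proportional to its prior times its likelihood at x.
Evaluate each component's likelihood at the observed value:
  p_I = 0.604927
  p_II = 6.59811e-08
  p_III = 0.0178341
  p_IV = 8.9748e-08
Prior × likelihood for each component:
  π_I·p_I = 0.24 × 0.604927 = 0.145182
  π_II·p_II = 0.27 × 6.59811e-08 = 1.78149e-08
  π_III·p_III = 0.23 × 0.0178341 = 0.00410183
  π_IV·p_IV = 0.26 × 8.9748e-08 = 2.33345e-08
Evidence: 0.145182 + 1.78149e-08 + 0.00410183 + 2.33345e-08 = 0.149284
Responsibility of Cluster I: 0.145182 / 0.149284 ≈ 0.9725

0.9725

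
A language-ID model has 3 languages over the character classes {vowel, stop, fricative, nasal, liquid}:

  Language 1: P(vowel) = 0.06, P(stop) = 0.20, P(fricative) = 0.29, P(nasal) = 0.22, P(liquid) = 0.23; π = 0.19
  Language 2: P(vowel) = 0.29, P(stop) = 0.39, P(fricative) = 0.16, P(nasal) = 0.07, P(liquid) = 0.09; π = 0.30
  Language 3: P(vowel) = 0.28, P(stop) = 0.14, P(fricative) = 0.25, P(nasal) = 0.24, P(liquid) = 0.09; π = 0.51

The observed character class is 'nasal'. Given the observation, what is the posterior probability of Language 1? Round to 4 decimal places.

0.2257

Apply Bayes' rule: the posterior for each component is proportional to its prior times its likelihood at x.
Evaluate each component's likelihood at the observed value:
  p_1 = P(nasal | comp) = 0.22
  p_2 = P(nasal | comp) = 0.07
  p_3 = P(nasal | comp) = 0.24
Unnormalised posteriors:
  w_1·p_1 = 0.19 × 0.22 = 0.0418
  w_2·p_2 = 0.30 × 0.07 = 0.021
  w_3·p_3 = 0.51 × 0.24 = 0.1224
Denominator: 0.0418 + 0.021 + 0.1224 = 0.1852
Responsibility of Language 1: 0.0418 / 0.1852 ≈ 0.2257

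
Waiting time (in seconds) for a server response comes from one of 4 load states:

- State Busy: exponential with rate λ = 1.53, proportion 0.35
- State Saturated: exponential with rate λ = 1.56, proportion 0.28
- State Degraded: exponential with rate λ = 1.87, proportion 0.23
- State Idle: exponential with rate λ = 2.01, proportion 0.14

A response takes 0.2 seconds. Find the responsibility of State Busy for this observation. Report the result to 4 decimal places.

Posterior ∝ prior × likelihood, so P(k | x) ∝ w_k f_k(x); normalise over all components.
Exponential densities:
  L_Busy = 1.12667
  L_Saturated = 1.14189
  L_Degraded = 1.28652
  L_Idle = 1.34465
Multiply by the mixture weights:
  w_Busy·L_Busy = 0.35 × 1.12667 = 0.394335
  w_Saturated·L_Saturated = 0.28 × 1.14189 = 0.31973
  w_Degraded·L_Degraded = 0.23 × 1.28652 = 0.295899
  w_Idle·L_Idle = 0.14 × 1.34465 = 0.188251
Marginal: 0.394335 + 0.31973 + 0.295899 + 0.188251 = 1.19821
P(State Busy | x) ≈ 0.3291

0.3291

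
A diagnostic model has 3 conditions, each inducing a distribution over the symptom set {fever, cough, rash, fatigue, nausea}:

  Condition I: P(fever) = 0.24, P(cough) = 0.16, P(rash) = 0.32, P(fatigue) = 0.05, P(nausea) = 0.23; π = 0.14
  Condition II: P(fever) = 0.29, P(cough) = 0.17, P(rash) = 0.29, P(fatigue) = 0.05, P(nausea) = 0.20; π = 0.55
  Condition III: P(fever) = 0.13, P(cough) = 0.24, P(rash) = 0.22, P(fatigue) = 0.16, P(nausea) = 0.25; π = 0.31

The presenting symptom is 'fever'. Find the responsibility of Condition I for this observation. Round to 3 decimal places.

0.144

P(component k | x) = π_k·f_k(x) / marginal(x), where marginal(x) = Σ_j π_j·f_j(x).
Evaluate each component's likelihood at the observed value:
  f_I = P(fever | comp) = 0.24
  f_II = P(fever | comp) = 0.29
  f_III = P(fever | comp) = 0.13
Multiply by the mixture weights:
  π_I·f_I = 0.14 × 0.24 = 0.0336
  π_II·f_II = 0.55 × 0.29 = 0.1595
  π_III·f_III = 0.31 × 0.13 = 0.0403
Marginal: 0.0336 + 0.1595 + 0.0403 = 0.2334
P(Condition I | x) ≈ 0.144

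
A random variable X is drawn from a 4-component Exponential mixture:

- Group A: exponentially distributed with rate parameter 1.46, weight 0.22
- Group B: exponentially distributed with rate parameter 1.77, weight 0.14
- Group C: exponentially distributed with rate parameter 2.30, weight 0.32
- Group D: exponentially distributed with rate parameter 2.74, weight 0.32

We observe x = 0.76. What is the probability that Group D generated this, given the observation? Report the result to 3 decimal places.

0.268

P(component k | x) = P(Z=k)·f_k(x) / marginal(x), where marginal(x) = Σ_j P(Z=j)·f_j(x).
Exponential densities:
  f_A = 1.46·e^(−1.46·0.76) = 1.46·e^(−1.1096) = 0.481349
  f_B = 1.77·e^(−1.77·0.76) = 1.77·e^(−1.3452) = 0.461063
  f_C = 2.30·e^(−2.30·0.76) = 2.30·e^(−1.7480) = 0.40048
  f_D = 2.74·e^(−2.74·0.76) = 2.74·e^(−2.0824) = 0.341488
Unnormalised posteriors:
  P(Z=A)·f_A = 0.22 × 0.481349 = 0.105897
  P(Z=B)·f_B = 0.14 × 0.461063 = 0.0645488
  P(Z=C)·f_C = 0.32 × 0.40048 = 0.128154
  P(Z=D)·f_D = 0.32 × 0.341488 = 0.109276
Evidence: 0.105897 + 0.0645488 + 0.128154 + 0.109276 = 0.407875
So the posterior for Group D is 0.109276 / 0.407875 ≈ 0.268.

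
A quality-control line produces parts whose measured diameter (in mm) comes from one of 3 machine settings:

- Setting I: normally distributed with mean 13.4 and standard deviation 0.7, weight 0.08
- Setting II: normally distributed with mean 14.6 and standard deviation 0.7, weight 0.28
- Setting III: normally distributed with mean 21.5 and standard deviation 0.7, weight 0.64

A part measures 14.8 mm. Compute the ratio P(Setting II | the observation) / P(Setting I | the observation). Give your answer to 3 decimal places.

24.827

The posterior odds equal the prior odds times the likelihood ratio: (P(Z=i)/P(Z=j))·(f_i(x)/f_j(x)).
Component likelihoods at x = 14.8 mm:
  L_I = (1/(0.7·√(2π)))·exp(−(14.8−13.4)²/(2·0.7²)) = 0.569918·exp(-2.00000) = 0.07713
  L_II = (1/(0.7·√(2π)))·exp(−(14.8−14.6)²/(2·0.7²)) = 0.569918·exp(-0.04082) = 0.547124
  L_III = (1/(0.7·√(2π)))·exp(−(14.8−21.5)²/(2·0.7²)) = 0.569918·exp(-45.80612) = 7.28561e-21
0.153195 / 0.0061704 ≈ 24.827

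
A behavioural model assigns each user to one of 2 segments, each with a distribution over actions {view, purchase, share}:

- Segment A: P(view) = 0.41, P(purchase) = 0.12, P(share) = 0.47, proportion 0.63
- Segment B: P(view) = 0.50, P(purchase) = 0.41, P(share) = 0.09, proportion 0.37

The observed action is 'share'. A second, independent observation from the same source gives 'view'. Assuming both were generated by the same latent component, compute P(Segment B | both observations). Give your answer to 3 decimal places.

0.121

Posterior ∝ prior × likelihood, so P(k | x) ∝ π_k f_k(x); normalise over all components.
Since both observations come from the same component, the likelihood for component k is f_k(x₁)·f_k(x₂).
  p_A = [0.47] × [0.41] = 0.1927
  p_B = [0.09] × [0.5] = 0.045
Weight by the priors:
  π_A·p_A = 0.63 × 0.1927 = 0.121401
  π_B·p_B = 0.37 × 0.045 = 0.01665
Normaliser: 0.121401 + 0.01665 = 0.138051
P(Segment B | x) = 0.01665 / 0.138051 ≈ 0.121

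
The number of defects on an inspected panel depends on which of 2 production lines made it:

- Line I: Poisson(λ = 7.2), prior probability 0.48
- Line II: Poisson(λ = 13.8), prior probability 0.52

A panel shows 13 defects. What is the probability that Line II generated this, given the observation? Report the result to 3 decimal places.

P(component k | x) = w_k·f_k(x) / marginal(x), where marginal(x) = Σ_j w_j·f_j(x).
Evaluate each component's likelihood at the observed value:
  p_I = e^(−7.2)·7.2^13/13! = 0.0167541
  p_II = e^(−13.8)·13.8^13/13! = 0.10737
Unnormalised posteriors:
  w_I·p_I = 0.48 × 0.0167541 = 0.00804198
  w_II·p_II = 0.52 × 0.10737 = 0.0558325
Evidence: 0.00804198 + 0.0558325 = 0.0638745
P(Line II | the observation) ≈ 0.874

0.874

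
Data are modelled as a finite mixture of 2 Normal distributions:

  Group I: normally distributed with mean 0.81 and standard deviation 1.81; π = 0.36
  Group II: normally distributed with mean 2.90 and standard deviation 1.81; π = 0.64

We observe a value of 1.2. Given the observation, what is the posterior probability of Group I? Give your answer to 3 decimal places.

0.461

P(component k | x) = π_k·f_k(x) / marginal(x), where marginal(x) = Σ_j π_j·f_j(x).
Component likelihoods at x = 1.2:
  p_I = 0.215353
  p_II = 0.1418
Prior × likelihood for each component:
  π_I·p_I = 0.36 × 0.215353 = 0.0775269
  π_II·p_II = 0.64 × 0.1418 = 0.0907519
Evidence: 0.0775269 + 0.0907519 = 0.168279
P(Group I | the observation) ≈ 0.461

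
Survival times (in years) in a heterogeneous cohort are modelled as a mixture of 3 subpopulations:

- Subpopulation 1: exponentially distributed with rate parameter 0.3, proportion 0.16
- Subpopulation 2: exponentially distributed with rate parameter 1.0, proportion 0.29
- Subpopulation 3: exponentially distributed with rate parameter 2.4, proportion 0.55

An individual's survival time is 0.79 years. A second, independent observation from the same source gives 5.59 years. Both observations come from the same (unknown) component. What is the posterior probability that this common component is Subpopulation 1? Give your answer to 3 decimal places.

P(component k | x) = π_k·f_k(x) / marginal(x), where marginal(x) = Σ_j π_j·f_j(x).
Since both observations come from the same component, the likelihood for component k is f_k(x₁)·f_k(x₂).
  L_1 = [0.236697] × [0.0560802] = 0.013274
  L_2 = [0.453845] × [0.00373503] = 0.00169512
  L_3 = [0.360403] × [3.57863e-06] = 1.28975e-06
Weight by the priors:
  π_1·L_1 = 0.16 × 0.013274 = 0.00212385
  π_2·L_2 = 0.29 × 0.00169512 = 0.000491586
  π_3·L_3 = 0.55 × 1.28975e-06 = 7.09362e-07
Sum: 0.00212385 + 0.000491586 + 7.09362e-07 = 0.00261614
P(Subpopulation 1 | data) ≈ 0.812

0.812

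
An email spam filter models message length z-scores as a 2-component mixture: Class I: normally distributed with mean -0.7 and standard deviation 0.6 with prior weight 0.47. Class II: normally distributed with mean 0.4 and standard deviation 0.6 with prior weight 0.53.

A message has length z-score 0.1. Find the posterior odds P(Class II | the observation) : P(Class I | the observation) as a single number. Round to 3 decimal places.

Only the two components matter; the odds are (π_i f_i(x)) / (π_j f_j(x)).
Normal densities:
  f_I = 0.27335
  f_II = 0.586776
0.310991 / 0.128475 ≈ 2.421

2.421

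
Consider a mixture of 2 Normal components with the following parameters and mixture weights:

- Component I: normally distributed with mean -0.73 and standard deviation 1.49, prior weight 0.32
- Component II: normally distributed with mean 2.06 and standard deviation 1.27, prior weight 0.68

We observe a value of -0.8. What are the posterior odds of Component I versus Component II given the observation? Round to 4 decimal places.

5.0584

Since P(k|x) ∝ w_k f_k(x), the posterior odds are w_i f_i(x) / (w_j f_j(x)).
Normal densities:
  f_I = (1/(1.49·√(2π)))·exp(−(-0.8−-0.73)²/(2·1.49²)) = 0.267746·exp(-0.00110) = 0.267451
  f_II = (1/(1.27·√(2π)))·exp(−(-0.8−2.06)²/(2·1.27²)) = 0.314128·exp(-2.53568) = 0.0248814
Odds = (0.32/0.68) × (0.267451/0.0248814) = 0.470588 × 10.7491 ≈ 5.0584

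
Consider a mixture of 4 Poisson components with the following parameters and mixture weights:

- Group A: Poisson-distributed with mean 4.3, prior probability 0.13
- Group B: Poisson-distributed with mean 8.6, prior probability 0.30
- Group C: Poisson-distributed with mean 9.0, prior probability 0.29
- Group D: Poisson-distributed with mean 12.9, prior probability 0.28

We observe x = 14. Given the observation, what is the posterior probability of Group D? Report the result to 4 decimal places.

The responsibility of component k is π_k f_k(x) divided by Σ_j π_j f_j(x).
Poisson probabilities:
  f_A = 0.000114996
  f_B = 0.0255645
  f_C = 0.0323844
  f_D = 0.101263
Unnormalised posteriors:
  π_A·f_A = 0.13 × 0.000114996 = 1.49495e-05
  π_B·f_B = 0.30 × 0.0255645 = 0.00766935
  π_C·f_C = 0.29 × 0.0323844 = 0.00939149
  π_D·f_D = 0.28 × 0.101263 = 0.0283535
Evidence: 1.49495e-05 + 0.00766935 + 0.00939149 + 0.0283535 = 0.0454293
Responsibility of Group D: 0.0283535 / 0.0454293 ≈ 0.6241

0.6241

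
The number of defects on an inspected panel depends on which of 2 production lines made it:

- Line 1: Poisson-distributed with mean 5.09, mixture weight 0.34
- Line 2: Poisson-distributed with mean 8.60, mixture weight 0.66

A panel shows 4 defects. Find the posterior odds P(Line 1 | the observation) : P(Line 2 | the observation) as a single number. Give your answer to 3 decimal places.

The posterior odds equal the prior odds times the likelihood ratio: (π_i/π_j)·(f_i(x)/f_j(x)).
Poisson probabilities:
  f_1 = e^(−5.09)·5.09^4/4! = 0.172227
  f_2 = e^(−8.60)·8.60^4/4! = 0.0419614
Odds = (0.34/0.66) × (0.172227/0.0419614) = 0.515152 × 4.10441 ≈ 2.114

2.114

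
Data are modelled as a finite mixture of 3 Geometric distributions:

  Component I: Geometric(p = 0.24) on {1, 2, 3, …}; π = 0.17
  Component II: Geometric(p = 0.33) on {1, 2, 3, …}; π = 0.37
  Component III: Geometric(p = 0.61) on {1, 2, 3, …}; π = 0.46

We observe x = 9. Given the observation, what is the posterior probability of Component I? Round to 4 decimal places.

0.4706

The responsibility of component k is π_k f_k(x) divided by Σ_j π_j f_j(x).
Geometric probabilities:
  f_I = 0.24·(1−0.24)^8 = 0.24·0.111303 = 0.0267128
  f_II = 0.33·(1−0.33)^8 = 0.33·0.0406068 = 0.0134002
  f_III = 0.61·(1−0.61)^8 = 0.61·0.000535201 = 0.000326473
Prior × likelihood for each component:
  π_I·f_I = 0.17 × 0.0267128 = 0.00454118
  π_II·f_II = 0.37 × 0.0134002 = 0.00495809
  π_III·f_III = 0.46 × 0.000326473 = 0.000150177
Evidence: 0.00454118 + 0.00495809 + 0.000150177 = 0.00964945
Responsibility of Component I: 0.00454118 / 0.00964945 ≈ 0.4706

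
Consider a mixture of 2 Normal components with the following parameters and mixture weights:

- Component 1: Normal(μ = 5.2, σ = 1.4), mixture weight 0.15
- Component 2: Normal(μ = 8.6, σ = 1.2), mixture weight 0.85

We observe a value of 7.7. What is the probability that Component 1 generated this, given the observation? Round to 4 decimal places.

0.0391

By Bayes' theorem, P(k | x) = P(Z=k) f_k(x) / Σ_j P(Z=j) f_j(x).
Evaluate each component's likelihood at the observed value:
  p_1 = (1/(1.4·√(2π)))·exp(−(7.7−5.2)²/(2·1.4²)) = 0.284959·exp(-1.59439) = 0.057856
  p_2 = (1/(1.2·√(2π)))·exp(−(7.7−8.6)²/(2·1.2²)) = 0.332452·exp(-0.28125) = 0.250948
Multiply by the mixture weights:
  P(Z=1)·p_1 = 0.15 × 0.057856 = 0.0086784
  P(Z=2)·p_2 = 0.85 × 0.250948 = 0.213306
Evidence: 0.0086784 + 0.213306 = 0.221984
P(Component 1 | x) ≈ 0.0391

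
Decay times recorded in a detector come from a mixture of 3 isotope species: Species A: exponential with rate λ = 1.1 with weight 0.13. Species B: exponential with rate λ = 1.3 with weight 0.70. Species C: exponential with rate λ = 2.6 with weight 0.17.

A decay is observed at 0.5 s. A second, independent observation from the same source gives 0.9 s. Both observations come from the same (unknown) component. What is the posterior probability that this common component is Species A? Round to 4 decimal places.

By Bayes' theorem, P(k | x) = P(Z=k) f_k(x) / Σ_j P(Z=j) f_j(x).
Since both observations come from the same component, the likelihood for component k is f_k(x₁)·f_k(x₂).
  p_A = [1.1·e^(−1.1·0.5) = 1.1·e^(−0.5500) = 0.634645] × [0.408734] = 0.259401
  p_B = [1.3·e^(−1.3·0.5) = 1.3·e^(−0.6500) = 0.67866] × [0.403477] = 0.273824
  p_C = [2.6·e^(−2.6·0.5) = 2.6·e^(−1.3000) = 0.708583] × [0.250452] = 0.177466
Prior × likelihood for each component:
  P(Z=A)·p_A = 0.13 × 0.259401 = 0.0337221
  P(Z=B)·p_B = 0.70 × 0.273824 = 0.191676
  P(Z=C)·p_C = 0.17 × 0.177466 = 0.0301692
Evidence: 0.0337221 + 0.191676 + 0.0301692 = 0.255568
So the posterior for Species A is 0.0337221 / 0.255568 ≈ 0.1319.

0.1319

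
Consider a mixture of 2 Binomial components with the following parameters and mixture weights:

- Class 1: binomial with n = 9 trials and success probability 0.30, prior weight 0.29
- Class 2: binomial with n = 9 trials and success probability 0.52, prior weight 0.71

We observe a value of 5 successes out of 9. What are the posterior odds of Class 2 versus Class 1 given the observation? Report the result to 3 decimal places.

8.469

Only the two components matter; the odds are (P(Z=i) f_i(x)) / (P(Z=j) f_j(x)).
Binomial probabilities:
  p_1 = C(9,5)·0.30^5·0.70^4 = 126·0.00243·0.2401 = 0.0735138
  p_2 = C(9,5)·0.52^5·0.48^4 = 126·0.0380204·0.0530842 = 0.254303
Posterior odds = (P(Z=2)·p_2) / (P(Z=1)·p_1) = (0.71·0.254303) / (0.29·0.0735138) = 0.180555 / 0.021319 ≈ 8.469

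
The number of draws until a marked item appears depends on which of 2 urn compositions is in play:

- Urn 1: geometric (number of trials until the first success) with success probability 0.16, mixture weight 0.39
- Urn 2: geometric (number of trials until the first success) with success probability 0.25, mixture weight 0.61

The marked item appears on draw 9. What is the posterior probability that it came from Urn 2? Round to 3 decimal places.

0.497

Posterior ∝ prior × likelihood, so P(k | x) ∝ π_k f_k(x); normalise over all components.
Evaluate each component's likelihood at the observed value:
  L_1 = 0.16·(1−0.16)^8 = 0.16·0.247876 = 0.0396601
  L_2 = 0.25·(1−0.25)^8 = 0.25·0.100113 = 0.0250282
Weight by the priors:
  π_1·L_1 = 0.39 × 0.0396601 = 0.0154675
  π_2·L_2 = 0.61 × 0.0250282 = 0.0152672
Normaliser: 0.0154675 + 0.0152672 = 0.0307347
So the posterior for Urn 2 is 0.0152672 / 0.0307347 ≈ 0.497.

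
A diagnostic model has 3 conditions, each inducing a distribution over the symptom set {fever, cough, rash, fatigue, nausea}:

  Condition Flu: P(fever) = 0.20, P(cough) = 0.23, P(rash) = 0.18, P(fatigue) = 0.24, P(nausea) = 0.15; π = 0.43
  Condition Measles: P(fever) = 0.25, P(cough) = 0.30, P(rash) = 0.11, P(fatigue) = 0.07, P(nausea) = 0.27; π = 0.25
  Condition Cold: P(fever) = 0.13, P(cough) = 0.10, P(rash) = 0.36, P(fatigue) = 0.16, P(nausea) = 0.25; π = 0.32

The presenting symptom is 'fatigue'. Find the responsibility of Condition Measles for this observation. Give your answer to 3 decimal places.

0.102

By Bayes' theorem, P(k | x) = π_k f_k(x) / Σ_j π_j f_j(x).
Categorical probabilities:
  f_Flu = 0.24
  f_Measles = 0.07
  f_Cold = 0.16
Weight by the priors:
  π_Flu·f_Flu = 0.43 × 0.24 = 0.1032
  π_Measles·f_Measles = 0.25 × 0.07 = 0.0175
  π_Cold·f_Cold = 0.32 × 0.16 = 0.0512
Denominator: 0.1032 + 0.0175 + 0.0512 = 0.1719
So the posterior for Condition Measles is 0.0175 / 0.1719 ≈ 0.102.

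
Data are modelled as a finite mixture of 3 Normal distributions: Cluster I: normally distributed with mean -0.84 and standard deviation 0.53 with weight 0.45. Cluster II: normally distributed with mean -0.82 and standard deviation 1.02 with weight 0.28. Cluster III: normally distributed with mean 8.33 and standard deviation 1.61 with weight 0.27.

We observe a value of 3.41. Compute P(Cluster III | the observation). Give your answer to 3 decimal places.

Apply Bayes' rule: the posterior for each component is proportional to its prior times its likelihood at x.
Evaluate each component's likelihood at the observed value:
  f_I = (1/(0.53·√(2π)))·exp(−(3.41−-0.84)²/(2·0.53²)) = 0.752721·exp(-32.15112) = 8.19558e-15
  f_II = (1/(1.02·√(2π)))·exp(−(3.41−-0.82)²/(2·1.02²)) = 0.391120·exp(-8.59905) = 7.2076e-05
  f_III = (1/(1.61·√(2π)))·exp(−(3.41−8.33)²/(2·1.61²)) = 0.247790·exp(-4.66926) = 0.00232407
Multiply by the mixture weights:
  P(Z=I)·f_I = 0.45 × 8.19558e-15 = 3.68801e-15
  P(Z=II)·f_II = 0.28 × 7.2076e-05 = 2.01813e-05
  P(Z=III)·f_III = 0.27 × 0.00232407 = 0.000627498
Denominator: 3.68801e-15 + 2.01813e-05 + 0.000627498 = 0.000647679
P(Cluster III | 3.41) ≈ 0.969

0.969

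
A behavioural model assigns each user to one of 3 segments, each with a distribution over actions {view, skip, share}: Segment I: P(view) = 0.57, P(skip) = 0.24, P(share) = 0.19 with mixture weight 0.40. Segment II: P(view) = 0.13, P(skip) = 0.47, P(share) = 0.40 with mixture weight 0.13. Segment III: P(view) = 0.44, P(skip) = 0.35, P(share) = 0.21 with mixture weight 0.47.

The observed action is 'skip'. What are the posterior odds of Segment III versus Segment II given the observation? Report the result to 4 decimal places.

Only the two components matter; the odds are (w_i f_i(x)) / (w_j f_j(x)).
Categorical probabilities:
  p_I = 0.24
  p_II = 0.47
  p_III = 0.35
0.1645 / 0.0611 ≈ 2.6923

2.6923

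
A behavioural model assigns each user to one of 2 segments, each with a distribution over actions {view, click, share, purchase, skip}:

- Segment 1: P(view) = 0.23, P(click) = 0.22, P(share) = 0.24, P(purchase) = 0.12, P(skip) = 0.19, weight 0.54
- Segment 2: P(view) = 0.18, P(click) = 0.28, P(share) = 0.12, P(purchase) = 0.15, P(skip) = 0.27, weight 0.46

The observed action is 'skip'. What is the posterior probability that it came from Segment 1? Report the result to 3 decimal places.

By Bayes' theorem, P(k | x) = π_k f_k(x) / Σ_j π_j f_j(x).
Categorical probabilities:
  L_1 = P(skip | comp) = 0.19
  L_2 = P(skip | comp) = 0.27
Multiply by the mixture weights:
  π_1·L_1 = 0.54 × 0.19 = 0.1026
  π_2·L_2 = 0.46 × 0.27 = 0.1242
Marginal: 0.1026 + 0.1242 = 0.2268
Responsibility of Segment 1: 0.1026 / 0.2268 ≈ 0.452

0.452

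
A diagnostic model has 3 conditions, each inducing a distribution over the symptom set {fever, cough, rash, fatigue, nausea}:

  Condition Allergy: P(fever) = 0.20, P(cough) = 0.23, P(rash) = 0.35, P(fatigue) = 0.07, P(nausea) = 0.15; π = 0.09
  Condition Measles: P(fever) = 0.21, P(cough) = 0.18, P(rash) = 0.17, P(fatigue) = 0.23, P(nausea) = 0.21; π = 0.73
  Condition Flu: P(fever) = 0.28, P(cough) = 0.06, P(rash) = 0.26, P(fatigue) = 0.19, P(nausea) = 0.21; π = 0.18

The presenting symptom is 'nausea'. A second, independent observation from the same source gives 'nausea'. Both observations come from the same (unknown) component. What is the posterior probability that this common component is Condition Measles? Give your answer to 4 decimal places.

0.7637

By Bayes' theorem, P(k | x) = w_k f_k(x) / Σ_j w_j f_j(x).
Since both observations come from the same component, the likelihood for component k is f_k(x₁)·f_k(x₂).
  p_Allergy = [P(nausea | comp) = 0.15] × [0.15] = 0.0225
  p_Measles = [P(nausea | comp) = 0.21] × [0.21] = 0.0441
  p_Flu = [P(nausea | comp) = 0.21] × [0.21] = 0.0441
Prior × likelihood for each component:
  w_Allergy·p_Allergy = 0.09 × 0.0225 = 0.002025
  w_Measles·p_Measles = 0.73 × 0.0441 = 0.032193
  w_Flu·p_Flu = 0.18 × 0.0441 = 0.007938
Denominator: 0.002025 + 0.032193 + 0.007938 = 0.042156
So the posterior for Condition Measles is 0.032193 / 0.042156 ≈ 0.7637.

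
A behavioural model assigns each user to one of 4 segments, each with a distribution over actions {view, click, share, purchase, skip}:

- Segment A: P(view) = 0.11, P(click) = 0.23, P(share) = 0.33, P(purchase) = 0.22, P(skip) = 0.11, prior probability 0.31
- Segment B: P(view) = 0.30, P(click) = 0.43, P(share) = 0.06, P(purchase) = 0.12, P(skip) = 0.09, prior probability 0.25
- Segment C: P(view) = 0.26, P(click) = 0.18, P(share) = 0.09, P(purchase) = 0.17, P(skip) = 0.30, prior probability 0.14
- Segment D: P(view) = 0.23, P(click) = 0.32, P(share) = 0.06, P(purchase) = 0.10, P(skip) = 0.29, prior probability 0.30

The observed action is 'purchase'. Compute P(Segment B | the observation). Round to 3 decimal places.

Posterior ∝ prior × likelihood, so P(k | x) ∝ π_k f_k(x); normalise over all components.
Evaluate each component's likelihood at the observed value:
  p_A = P(purchase | comp) = 0.22
  p_B = P(purchase | comp) = 0.12
  p_C = P(purchase | comp) = 0.17
  p_D = P(purchase | comp) = 0.10
Prior × likelihood for each component:
  π_A·p_A = 0.31 × 0.22 = 0.0682
  π_B·p_B = 0.25 × 0.12 = 0.03
  π_C·p_C = 0.14 × 0.17 = 0.0238
  π_D·p_D = 0.30 × 0.1 = 0.03
Denominator: 0.0682 + 0.03 + 0.0238 + 0.03 = 0.152
Responsibility of Segment B: 0.03 / 0.152 ≈ 0.197

0.197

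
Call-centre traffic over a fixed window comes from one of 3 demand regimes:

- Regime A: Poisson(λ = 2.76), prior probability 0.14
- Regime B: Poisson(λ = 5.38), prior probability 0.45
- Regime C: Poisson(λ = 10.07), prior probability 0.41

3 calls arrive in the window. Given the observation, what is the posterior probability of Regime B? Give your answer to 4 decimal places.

By Bayes' theorem, P(k | x) = w_k f_k(x) / Σ_j w_j f_j(x).
Evaluate each component's likelihood at the observed value:
  L_A = 0.22178
  L_B = 0.119589
  L_C = 0.0072043
Prior × likelihood for each component:
  w_A·L_A = 0.14 × 0.22178 = 0.0310493
  w_B·L_B = 0.45 × 0.119589 = 0.0538151
  w_C·L_C = 0.41 × 0.0072043 = 0.00295376
Evidence: 0.0310493 + 0.0538151 + 0.00295376 = 0.0878181
P(Regime B | x) ≈ 0.6128

0.6128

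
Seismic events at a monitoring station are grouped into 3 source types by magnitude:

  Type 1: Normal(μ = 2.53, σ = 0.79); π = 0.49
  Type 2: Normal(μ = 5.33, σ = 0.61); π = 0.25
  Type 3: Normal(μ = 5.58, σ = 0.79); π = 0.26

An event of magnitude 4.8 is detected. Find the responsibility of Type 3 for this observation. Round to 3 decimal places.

Apply Bayes' rule: the posterior for each component is proportional to its prior times its likelihood at x.
Evaluate each component's likelihood at the observed value:
  L_1 = 0.0081358
  L_2 = 0.448389
  L_3 = 0.310169
Prior × likelihood for each component:
  π_1·L_1 = 0.49 × 0.0081358 = 0.00398654
  π_2·L_2 = 0.25 × 0.448389 = 0.112097
  π_3·L_3 = 0.26 × 0.310169 = 0.0806439
Denominator: 0.00398654 + 0.112097 + 0.0806439 = 0.196728
So the posterior for Type 3 is 0.0806439 / 0.196728 ≈ 0.410.

0.410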